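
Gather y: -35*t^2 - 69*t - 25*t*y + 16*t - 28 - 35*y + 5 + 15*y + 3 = -35*t^2 - 53*t + y*(-25*t - 20) - 20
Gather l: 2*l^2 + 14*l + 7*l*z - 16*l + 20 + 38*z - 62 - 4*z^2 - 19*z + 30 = 2*l^2 + l*(7*z - 2) - 4*z^2 + 19*z - 12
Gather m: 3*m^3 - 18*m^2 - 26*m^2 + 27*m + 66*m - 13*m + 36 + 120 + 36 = 3*m^3 - 44*m^2 + 80*m + 192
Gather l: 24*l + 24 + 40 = 24*l + 64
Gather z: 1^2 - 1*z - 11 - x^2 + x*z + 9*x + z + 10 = -x^2 + x*z + 9*x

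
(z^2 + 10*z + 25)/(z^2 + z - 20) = (z + 5)/(z - 4)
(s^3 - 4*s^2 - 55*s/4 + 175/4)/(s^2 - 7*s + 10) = (s^2 + s - 35/4)/(s - 2)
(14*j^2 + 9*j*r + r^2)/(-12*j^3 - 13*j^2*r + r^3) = (14*j^2 + 9*j*r + r^2)/(-12*j^3 - 13*j^2*r + r^3)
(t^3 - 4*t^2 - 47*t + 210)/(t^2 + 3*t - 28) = (t^2 - 11*t + 30)/(t - 4)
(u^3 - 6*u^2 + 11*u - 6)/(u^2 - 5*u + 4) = (u^2 - 5*u + 6)/(u - 4)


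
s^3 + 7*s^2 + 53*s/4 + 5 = (s + 1/2)*(s + 5/2)*(s + 4)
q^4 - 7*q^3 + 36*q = q*(q - 6)*(q - 3)*(q + 2)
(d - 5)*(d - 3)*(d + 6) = d^3 - 2*d^2 - 33*d + 90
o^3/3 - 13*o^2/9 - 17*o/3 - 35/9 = (o/3 + 1/3)*(o - 7)*(o + 5/3)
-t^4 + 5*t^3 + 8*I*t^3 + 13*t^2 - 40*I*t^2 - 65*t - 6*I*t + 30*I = (t - 5)*(t - 6*I)*(I*t + 1)^2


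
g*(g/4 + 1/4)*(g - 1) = g^3/4 - g/4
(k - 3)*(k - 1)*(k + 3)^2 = k^4 + 2*k^3 - 12*k^2 - 18*k + 27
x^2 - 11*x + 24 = (x - 8)*(x - 3)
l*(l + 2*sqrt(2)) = l^2 + 2*sqrt(2)*l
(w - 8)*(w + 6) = w^2 - 2*w - 48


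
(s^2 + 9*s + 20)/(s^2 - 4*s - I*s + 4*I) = (s^2 + 9*s + 20)/(s^2 - 4*s - I*s + 4*I)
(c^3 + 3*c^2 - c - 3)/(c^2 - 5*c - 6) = (c^2 + 2*c - 3)/(c - 6)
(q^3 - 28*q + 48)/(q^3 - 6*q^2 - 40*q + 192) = (q - 2)/(q - 8)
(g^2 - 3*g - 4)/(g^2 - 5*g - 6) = (g - 4)/(g - 6)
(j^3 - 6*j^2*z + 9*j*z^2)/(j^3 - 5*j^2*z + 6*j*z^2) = (-j + 3*z)/(-j + 2*z)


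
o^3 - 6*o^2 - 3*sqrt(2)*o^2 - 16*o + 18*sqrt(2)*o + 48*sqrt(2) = (o - 8)*(o + 2)*(o - 3*sqrt(2))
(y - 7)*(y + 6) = y^2 - y - 42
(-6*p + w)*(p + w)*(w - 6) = -6*p^2*w + 36*p^2 - 5*p*w^2 + 30*p*w + w^3 - 6*w^2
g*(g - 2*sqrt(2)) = g^2 - 2*sqrt(2)*g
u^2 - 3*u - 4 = (u - 4)*(u + 1)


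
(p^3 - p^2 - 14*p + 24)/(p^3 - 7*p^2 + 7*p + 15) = (p^2 + 2*p - 8)/(p^2 - 4*p - 5)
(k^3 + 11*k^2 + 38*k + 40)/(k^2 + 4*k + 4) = (k^2 + 9*k + 20)/(k + 2)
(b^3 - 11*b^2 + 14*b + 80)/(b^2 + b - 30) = (b^2 - 6*b - 16)/(b + 6)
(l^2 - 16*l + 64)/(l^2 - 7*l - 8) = (l - 8)/(l + 1)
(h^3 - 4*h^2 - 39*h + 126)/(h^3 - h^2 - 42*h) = (h - 3)/h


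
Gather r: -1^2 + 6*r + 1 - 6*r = 0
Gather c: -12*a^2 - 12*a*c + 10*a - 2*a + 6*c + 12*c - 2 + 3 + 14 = -12*a^2 + 8*a + c*(18 - 12*a) + 15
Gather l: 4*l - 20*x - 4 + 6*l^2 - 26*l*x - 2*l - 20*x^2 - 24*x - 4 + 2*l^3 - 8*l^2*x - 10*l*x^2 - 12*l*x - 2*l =2*l^3 + l^2*(6 - 8*x) + l*(-10*x^2 - 38*x) - 20*x^2 - 44*x - 8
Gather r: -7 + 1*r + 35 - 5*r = 28 - 4*r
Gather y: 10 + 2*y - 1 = 2*y + 9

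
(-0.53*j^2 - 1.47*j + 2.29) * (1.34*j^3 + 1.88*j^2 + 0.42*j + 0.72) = -0.7102*j^5 - 2.9662*j^4 + 0.0824000000000007*j^3 + 3.3062*j^2 - 0.0966*j + 1.6488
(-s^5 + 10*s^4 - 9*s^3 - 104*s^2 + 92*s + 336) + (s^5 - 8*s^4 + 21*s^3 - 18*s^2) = 2*s^4 + 12*s^3 - 122*s^2 + 92*s + 336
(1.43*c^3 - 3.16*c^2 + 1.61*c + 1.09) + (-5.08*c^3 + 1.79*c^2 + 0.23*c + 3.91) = -3.65*c^3 - 1.37*c^2 + 1.84*c + 5.0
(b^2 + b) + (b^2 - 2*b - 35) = 2*b^2 - b - 35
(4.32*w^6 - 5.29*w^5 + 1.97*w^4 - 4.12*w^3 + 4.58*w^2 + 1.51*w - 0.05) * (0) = 0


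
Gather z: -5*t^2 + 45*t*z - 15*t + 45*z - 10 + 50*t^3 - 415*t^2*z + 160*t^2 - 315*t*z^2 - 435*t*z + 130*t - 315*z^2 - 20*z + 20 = 50*t^3 + 155*t^2 + 115*t + z^2*(-315*t - 315) + z*(-415*t^2 - 390*t + 25) + 10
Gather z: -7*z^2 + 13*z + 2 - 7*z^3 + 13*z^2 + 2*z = -7*z^3 + 6*z^2 + 15*z + 2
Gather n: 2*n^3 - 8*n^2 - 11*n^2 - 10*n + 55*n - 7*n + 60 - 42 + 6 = 2*n^3 - 19*n^2 + 38*n + 24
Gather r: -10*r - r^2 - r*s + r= -r^2 + r*(-s - 9)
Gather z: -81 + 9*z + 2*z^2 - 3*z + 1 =2*z^2 + 6*z - 80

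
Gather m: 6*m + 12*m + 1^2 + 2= 18*m + 3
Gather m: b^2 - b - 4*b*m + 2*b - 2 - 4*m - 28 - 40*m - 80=b^2 + b + m*(-4*b - 44) - 110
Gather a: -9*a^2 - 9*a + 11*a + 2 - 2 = -9*a^2 + 2*a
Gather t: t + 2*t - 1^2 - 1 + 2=3*t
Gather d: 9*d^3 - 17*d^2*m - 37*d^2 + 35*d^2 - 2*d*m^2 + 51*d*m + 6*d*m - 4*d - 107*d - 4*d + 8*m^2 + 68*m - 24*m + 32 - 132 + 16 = 9*d^3 + d^2*(-17*m - 2) + d*(-2*m^2 + 57*m - 115) + 8*m^2 + 44*m - 84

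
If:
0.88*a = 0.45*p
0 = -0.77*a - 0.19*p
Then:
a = 0.00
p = 0.00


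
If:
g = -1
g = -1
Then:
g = -1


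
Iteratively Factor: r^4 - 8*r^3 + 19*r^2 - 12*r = (r)*(r^3 - 8*r^2 + 19*r - 12) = r*(r - 4)*(r^2 - 4*r + 3) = r*(r - 4)*(r - 1)*(r - 3)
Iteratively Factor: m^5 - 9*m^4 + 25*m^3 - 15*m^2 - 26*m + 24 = (m - 4)*(m^4 - 5*m^3 + 5*m^2 + 5*m - 6) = (m - 4)*(m - 1)*(m^3 - 4*m^2 + m + 6) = (m - 4)*(m - 2)*(m - 1)*(m^2 - 2*m - 3) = (m - 4)*(m - 2)*(m - 1)*(m + 1)*(m - 3)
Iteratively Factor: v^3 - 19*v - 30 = (v - 5)*(v^2 + 5*v + 6) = (v - 5)*(v + 2)*(v + 3)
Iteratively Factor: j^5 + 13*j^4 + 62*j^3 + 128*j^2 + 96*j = (j)*(j^4 + 13*j^3 + 62*j^2 + 128*j + 96) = j*(j + 3)*(j^3 + 10*j^2 + 32*j + 32) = j*(j + 3)*(j + 4)*(j^2 + 6*j + 8) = j*(j + 3)*(j + 4)^2*(j + 2)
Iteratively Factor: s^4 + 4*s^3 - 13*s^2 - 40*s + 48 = (s + 4)*(s^3 - 13*s + 12) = (s - 3)*(s + 4)*(s^2 + 3*s - 4) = (s - 3)*(s + 4)^2*(s - 1)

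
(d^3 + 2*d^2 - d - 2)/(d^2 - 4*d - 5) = (d^2 + d - 2)/(d - 5)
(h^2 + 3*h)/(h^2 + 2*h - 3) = h/(h - 1)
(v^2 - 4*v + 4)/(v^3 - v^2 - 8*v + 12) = 1/(v + 3)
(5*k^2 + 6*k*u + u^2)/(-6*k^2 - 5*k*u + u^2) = (5*k + u)/(-6*k + u)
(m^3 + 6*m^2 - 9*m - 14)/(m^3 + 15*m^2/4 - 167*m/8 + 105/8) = 8*(m^2 - m - 2)/(8*m^2 - 26*m + 15)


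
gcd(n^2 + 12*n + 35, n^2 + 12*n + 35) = n^2 + 12*n + 35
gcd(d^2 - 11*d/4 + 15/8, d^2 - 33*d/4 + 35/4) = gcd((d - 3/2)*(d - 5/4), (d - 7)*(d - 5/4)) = d - 5/4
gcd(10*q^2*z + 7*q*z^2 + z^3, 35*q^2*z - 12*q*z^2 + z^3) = z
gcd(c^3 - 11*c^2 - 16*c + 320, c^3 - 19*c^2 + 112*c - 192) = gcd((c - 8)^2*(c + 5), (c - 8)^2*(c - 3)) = c^2 - 16*c + 64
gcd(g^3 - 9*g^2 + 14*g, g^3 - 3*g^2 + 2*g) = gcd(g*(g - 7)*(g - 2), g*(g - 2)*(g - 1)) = g^2 - 2*g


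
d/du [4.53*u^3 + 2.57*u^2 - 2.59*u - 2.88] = 13.59*u^2 + 5.14*u - 2.59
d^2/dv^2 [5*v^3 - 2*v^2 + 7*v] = 30*v - 4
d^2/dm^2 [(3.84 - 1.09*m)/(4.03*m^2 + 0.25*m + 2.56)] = (-(1.09*m - 3.84)*(8.06*m + 0.25)*(16.12*m + 0.5) + (26.3562*m - 30.4054)*(4.03*m^2 + 0.25*m + 2.56))/(4.03*m^2 + 0.25*m + 2.56)^3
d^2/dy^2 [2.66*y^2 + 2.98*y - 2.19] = 5.32000000000000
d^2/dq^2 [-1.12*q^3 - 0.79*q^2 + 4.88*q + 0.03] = -6.72*q - 1.58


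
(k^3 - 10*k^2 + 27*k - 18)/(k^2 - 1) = (k^2 - 9*k + 18)/(k + 1)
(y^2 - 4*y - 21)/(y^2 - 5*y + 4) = (y^2 - 4*y - 21)/(y^2 - 5*y + 4)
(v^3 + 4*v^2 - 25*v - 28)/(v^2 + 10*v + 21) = (v^2 - 3*v - 4)/(v + 3)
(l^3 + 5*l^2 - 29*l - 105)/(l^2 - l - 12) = (l^2 + 2*l - 35)/(l - 4)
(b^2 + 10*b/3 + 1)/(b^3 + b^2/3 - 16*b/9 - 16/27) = 9*(b + 3)/(9*b^2 - 16)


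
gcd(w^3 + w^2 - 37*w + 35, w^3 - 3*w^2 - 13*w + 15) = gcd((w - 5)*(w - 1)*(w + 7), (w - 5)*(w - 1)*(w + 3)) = w^2 - 6*w + 5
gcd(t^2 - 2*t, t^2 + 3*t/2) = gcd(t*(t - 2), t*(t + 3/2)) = t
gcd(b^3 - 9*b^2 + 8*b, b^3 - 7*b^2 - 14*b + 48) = b - 8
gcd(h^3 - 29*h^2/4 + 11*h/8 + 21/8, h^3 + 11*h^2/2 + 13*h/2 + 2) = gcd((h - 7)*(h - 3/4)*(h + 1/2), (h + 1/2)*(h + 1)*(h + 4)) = h + 1/2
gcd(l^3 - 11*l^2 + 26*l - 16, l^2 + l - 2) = l - 1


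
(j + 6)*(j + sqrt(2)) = j^2 + sqrt(2)*j + 6*j + 6*sqrt(2)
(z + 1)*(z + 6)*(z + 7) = z^3 + 14*z^2 + 55*z + 42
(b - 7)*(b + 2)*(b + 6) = b^3 + b^2 - 44*b - 84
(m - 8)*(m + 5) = m^2 - 3*m - 40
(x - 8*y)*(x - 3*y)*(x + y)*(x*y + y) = x^4*y - 10*x^3*y^2 + x^3*y + 13*x^2*y^3 - 10*x^2*y^2 + 24*x*y^4 + 13*x*y^3 + 24*y^4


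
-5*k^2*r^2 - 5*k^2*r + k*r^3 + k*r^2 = r*(-5*k + r)*(k*r + k)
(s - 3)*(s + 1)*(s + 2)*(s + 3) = s^4 + 3*s^3 - 7*s^2 - 27*s - 18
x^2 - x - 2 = (x - 2)*(x + 1)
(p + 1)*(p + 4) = p^2 + 5*p + 4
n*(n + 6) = n^2 + 6*n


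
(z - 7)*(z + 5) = z^2 - 2*z - 35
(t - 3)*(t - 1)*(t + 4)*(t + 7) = t^4 + 7*t^3 - 13*t^2 - 79*t + 84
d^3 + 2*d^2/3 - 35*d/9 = d*(d - 5/3)*(d + 7/3)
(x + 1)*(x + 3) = x^2 + 4*x + 3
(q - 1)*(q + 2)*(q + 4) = q^3 + 5*q^2 + 2*q - 8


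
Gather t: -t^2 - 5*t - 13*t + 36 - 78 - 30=-t^2 - 18*t - 72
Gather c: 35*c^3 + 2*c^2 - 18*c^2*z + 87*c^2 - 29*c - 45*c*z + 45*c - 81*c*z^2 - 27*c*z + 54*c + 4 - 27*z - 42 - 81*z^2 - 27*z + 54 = 35*c^3 + c^2*(89 - 18*z) + c*(-81*z^2 - 72*z + 70) - 81*z^2 - 54*z + 16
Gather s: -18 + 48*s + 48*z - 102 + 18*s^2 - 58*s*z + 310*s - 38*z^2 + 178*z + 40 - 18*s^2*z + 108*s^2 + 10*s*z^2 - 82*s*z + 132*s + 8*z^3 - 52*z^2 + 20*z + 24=s^2*(126 - 18*z) + s*(10*z^2 - 140*z + 490) + 8*z^3 - 90*z^2 + 246*z - 56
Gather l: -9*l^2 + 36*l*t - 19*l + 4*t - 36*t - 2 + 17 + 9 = -9*l^2 + l*(36*t - 19) - 32*t + 24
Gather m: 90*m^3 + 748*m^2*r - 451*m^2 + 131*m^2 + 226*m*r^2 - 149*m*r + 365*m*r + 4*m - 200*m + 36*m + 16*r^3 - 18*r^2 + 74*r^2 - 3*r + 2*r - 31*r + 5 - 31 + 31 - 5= 90*m^3 + m^2*(748*r - 320) + m*(226*r^2 + 216*r - 160) + 16*r^3 + 56*r^2 - 32*r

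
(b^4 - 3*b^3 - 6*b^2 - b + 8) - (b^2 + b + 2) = b^4 - 3*b^3 - 7*b^2 - 2*b + 6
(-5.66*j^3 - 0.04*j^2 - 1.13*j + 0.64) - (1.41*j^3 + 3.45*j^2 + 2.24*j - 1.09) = -7.07*j^3 - 3.49*j^2 - 3.37*j + 1.73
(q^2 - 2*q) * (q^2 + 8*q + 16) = q^4 + 6*q^3 - 32*q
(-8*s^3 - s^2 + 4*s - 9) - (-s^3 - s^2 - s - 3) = -7*s^3 + 5*s - 6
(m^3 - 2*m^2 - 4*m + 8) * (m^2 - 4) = m^5 - 2*m^4 - 8*m^3 + 16*m^2 + 16*m - 32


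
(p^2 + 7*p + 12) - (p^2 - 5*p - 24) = 12*p + 36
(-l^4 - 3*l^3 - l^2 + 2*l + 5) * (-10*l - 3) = 10*l^5 + 33*l^4 + 19*l^3 - 17*l^2 - 56*l - 15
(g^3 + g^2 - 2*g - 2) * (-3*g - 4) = -3*g^4 - 7*g^3 + 2*g^2 + 14*g + 8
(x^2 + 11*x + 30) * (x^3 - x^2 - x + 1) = x^5 + 10*x^4 + 18*x^3 - 40*x^2 - 19*x + 30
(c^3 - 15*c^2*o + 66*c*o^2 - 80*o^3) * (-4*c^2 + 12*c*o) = -4*c^5 + 72*c^4*o - 444*c^3*o^2 + 1112*c^2*o^3 - 960*c*o^4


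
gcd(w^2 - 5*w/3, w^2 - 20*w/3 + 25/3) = w - 5/3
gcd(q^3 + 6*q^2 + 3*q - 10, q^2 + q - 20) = q + 5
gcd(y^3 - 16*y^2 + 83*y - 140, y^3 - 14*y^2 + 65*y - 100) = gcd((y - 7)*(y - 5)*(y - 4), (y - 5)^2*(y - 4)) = y^2 - 9*y + 20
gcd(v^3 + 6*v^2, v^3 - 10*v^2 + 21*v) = v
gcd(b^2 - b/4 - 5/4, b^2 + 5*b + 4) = b + 1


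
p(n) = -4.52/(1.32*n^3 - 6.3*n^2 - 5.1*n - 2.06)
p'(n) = -4.52*(-3.96*n^2 + 12.6*n + 5.1)/(1.32*n^3 - 6.3*n^2 - 5.1*n - 2.06)^2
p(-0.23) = 3.66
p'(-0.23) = -5.89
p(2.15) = 0.16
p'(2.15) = -0.07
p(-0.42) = 4.01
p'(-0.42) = 3.17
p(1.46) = 0.24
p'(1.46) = -0.19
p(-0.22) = 3.60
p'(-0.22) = -6.11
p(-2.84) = 0.07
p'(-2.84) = 0.06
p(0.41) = 0.88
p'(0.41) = -1.66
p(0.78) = 0.49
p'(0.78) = -0.66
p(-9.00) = 0.00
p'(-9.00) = 0.00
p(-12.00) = 0.00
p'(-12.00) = 0.00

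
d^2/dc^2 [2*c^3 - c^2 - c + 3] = 12*c - 2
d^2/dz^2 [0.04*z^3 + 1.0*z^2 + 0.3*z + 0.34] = 0.24*z + 2.0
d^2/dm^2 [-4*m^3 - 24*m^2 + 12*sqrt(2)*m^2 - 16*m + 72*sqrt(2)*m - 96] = -24*m - 48 + 24*sqrt(2)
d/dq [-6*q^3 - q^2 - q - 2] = -18*q^2 - 2*q - 1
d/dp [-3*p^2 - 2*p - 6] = -6*p - 2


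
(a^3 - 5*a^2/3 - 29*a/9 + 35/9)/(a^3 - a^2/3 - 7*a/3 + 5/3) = (a - 7/3)/(a - 1)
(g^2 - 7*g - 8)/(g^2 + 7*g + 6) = (g - 8)/(g + 6)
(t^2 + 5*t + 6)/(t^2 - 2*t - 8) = (t + 3)/(t - 4)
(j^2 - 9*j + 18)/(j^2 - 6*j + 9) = (j - 6)/(j - 3)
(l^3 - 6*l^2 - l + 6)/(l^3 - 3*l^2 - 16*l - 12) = (l - 1)/(l + 2)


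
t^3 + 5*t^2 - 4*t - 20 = (t - 2)*(t + 2)*(t + 5)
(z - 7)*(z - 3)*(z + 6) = z^3 - 4*z^2 - 39*z + 126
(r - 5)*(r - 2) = r^2 - 7*r + 10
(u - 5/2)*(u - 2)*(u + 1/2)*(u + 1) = u^4 - 3*u^3 - 5*u^2/4 + 21*u/4 + 5/2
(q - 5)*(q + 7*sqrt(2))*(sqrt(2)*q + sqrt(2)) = sqrt(2)*q^3 - 4*sqrt(2)*q^2 + 14*q^2 - 56*q - 5*sqrt(2)*q - 70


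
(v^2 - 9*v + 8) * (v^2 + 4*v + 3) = v^4 - 5*v^3 - 25*v^2 + 5*v + 24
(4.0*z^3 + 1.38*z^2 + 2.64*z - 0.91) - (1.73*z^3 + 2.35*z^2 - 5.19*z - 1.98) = 2.27*z^3 - 0.97*z^2 + 7.83*z + 1.07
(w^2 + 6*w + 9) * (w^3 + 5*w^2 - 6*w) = w^5 + 11*w^4 + 33*w^3 + 9*w^2 - 54*w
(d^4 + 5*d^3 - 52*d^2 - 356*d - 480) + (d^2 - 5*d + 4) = d^4 + 5*d^3 - 51*d^2 - 361*d - 476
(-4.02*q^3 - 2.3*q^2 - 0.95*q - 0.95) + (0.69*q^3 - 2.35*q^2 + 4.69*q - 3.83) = -3.33*q^3 - 4.65*q^2 + 3.74*q - 4.78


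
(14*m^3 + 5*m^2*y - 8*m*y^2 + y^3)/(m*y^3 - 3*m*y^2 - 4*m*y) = (-14*m^3 - 5*m^2*y + 8*m*y^2 - y^3)/(m*y*(-y^2 + 3*y + 4))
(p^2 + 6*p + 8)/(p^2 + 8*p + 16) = (p + 2)/(p + 4)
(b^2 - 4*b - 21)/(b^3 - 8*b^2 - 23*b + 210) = (b + 3)/(b^2 - b - 30)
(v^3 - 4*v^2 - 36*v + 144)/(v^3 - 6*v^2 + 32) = (v^2 - 36)/(v^2 - 2*v - 8)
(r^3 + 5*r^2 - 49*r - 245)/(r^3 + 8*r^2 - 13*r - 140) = (r - 7)/(r - 4)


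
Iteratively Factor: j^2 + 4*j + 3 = (j + 1)*(j + 3)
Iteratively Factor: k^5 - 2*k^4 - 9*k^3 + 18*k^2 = (k)*(k^4 - 2*k^3 - 9*k^2 + 18*k) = k*(k + 3)*(k^3 - 5*k^2 + 6*k) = k*(k - 2)*(k + 3)*(k^2 - 3*k) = k*(k - 3)*(k - 2)*(k + 3)*(k)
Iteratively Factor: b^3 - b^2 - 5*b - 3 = (b - 3)*(b^2 + 2*b + 1) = (b - 3)*(b + 1)*(b + 1)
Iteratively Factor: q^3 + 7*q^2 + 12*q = (q + 4)*(q^2 + 3*q) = (q + 3)*(q + 4)*(q)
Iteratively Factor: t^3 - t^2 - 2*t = (t - 2)*(t^2 + t) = t*(t - 2)*(t + 1)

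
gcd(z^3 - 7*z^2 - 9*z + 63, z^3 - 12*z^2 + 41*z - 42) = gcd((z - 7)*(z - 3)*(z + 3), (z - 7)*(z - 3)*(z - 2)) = z^2 - 10*z + 21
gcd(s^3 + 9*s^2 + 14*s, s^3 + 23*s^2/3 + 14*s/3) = s^2 + 7*s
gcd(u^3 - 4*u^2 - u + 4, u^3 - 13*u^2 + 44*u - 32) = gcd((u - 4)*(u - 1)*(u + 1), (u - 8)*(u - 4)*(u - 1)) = u^2 - 5*u + 4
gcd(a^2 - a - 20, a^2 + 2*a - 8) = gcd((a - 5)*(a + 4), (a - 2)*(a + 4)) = a + 4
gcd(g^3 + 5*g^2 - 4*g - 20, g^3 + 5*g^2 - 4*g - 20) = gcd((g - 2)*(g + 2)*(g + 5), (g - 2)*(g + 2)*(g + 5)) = g^3 + 5*g^2 - 4*g - 20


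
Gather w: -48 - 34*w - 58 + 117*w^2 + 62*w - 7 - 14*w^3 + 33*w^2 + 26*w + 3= -14*w^3 + 150*w^2 + 54*w - 110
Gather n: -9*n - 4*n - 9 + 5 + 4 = -13*n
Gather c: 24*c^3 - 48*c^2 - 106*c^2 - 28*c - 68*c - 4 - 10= 24*c^3 - 154*c^2 - 96*c - 14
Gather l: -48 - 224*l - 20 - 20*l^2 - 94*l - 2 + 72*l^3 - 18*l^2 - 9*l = 72*l^3 - 38*l^2 - 327*l - 70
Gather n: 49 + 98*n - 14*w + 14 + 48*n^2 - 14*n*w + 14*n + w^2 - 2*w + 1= 48*n^2 + n*(112 - 14*w) + w^2 - 16*w + 64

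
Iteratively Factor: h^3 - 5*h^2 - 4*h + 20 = (h - 5)*(h^2 - 4) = (h - 5)*(h - 2)*(h + 2)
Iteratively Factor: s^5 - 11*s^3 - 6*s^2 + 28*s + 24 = (s + 2)*(s^4 - 2*s^3 - 7*s^2 + 8*s + 12) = (s + 1)*(s + 2)*(s^3 - 3*s^2 - 4*s + 12) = (s - 3)*(s + 1)*(s + 2)*(s^2 - 4) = (s - 3)*(s - 2)*(s + 1)*(s + 2)*(s + 2)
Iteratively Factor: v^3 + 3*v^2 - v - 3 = (v - 1)*(v^2 + 4*v + 3) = (v - 1)*(v + 1)*(v + 3)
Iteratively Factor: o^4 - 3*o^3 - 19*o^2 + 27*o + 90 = (o + 3)*(o^3 - 6*o^2 - o + 30) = (o - 3)*(o + 3)*(o^2 - 3*o - 10) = (o - 3)*(o + 2)*(o + 3)*(o - 5)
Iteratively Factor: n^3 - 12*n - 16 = (n + 2)*(n^2 - 2*n - 8) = (n + 2)^2*(n - 4)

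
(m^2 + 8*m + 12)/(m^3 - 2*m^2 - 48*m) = (m + 2)/(m*(m - 8))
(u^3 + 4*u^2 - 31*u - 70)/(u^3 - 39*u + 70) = (u + 2)/(u - 2)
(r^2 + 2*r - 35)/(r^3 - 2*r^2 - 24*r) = (-r^2 - 2*r + 35)/(r*(-r^2 + 2*r + 24))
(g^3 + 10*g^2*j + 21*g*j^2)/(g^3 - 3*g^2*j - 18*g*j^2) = (g + 7*j)/(g - 6*j)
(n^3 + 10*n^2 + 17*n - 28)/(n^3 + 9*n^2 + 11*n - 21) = (n + 4)/(n + 3)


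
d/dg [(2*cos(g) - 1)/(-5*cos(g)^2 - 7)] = 2*(-5*cos(g)^2 + 5*cos(g) + 7)*sin(g)/(5*sin(g)^2 - 12)^2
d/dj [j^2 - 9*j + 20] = 2*j - 9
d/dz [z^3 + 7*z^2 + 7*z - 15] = 3*z^2 + 14*z + 7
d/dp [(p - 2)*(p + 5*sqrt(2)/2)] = 2*p - 2 + 5*sqrt(2)/2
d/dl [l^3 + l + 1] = 3*l^2 + 1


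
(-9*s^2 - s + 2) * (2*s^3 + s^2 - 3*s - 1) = -18*s^5 - 11*s^4 + 30*s^3 + 14*s^2 - 5*s - 2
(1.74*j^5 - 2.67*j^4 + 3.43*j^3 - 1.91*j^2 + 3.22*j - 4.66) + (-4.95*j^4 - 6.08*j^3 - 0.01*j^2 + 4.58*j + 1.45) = 1.74*j^5 - 7.62*j^4 - 2.65*j^3 - 1.92*j^2 + 7.8*j - 3.21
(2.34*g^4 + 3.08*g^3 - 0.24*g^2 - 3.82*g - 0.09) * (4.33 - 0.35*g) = -0.819*g^5 + 9.0542*g^4 + 13.4204*g^3 + 0.2978*g^2 - 16.5091*g - 0.3897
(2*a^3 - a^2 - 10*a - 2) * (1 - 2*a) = -4*a^4 + 4*a^3 + 19*a^2 - 6*a - 2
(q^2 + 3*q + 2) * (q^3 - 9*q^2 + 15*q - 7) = q^5 - 6*q^4 - 10*q^3 + 20*q^2 + 9*q - 14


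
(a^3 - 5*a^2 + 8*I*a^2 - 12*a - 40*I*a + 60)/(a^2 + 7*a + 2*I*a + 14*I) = (a^2 + a*(-5 + 6*I) - 30*I)/(a + 7)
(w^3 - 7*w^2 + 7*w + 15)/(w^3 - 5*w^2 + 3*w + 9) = (w - 5)/(w - 3)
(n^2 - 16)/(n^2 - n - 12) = (n + 4)/(n + 3)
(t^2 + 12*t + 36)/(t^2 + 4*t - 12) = (t + 6)/(t - 2)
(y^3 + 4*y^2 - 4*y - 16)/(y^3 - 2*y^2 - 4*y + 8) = (y + 4)/(y - 2)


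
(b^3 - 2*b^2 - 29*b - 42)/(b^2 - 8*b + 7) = (b^2 + 5*b + 6)/(b - 1)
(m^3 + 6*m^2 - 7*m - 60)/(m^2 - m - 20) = (m^2 + 2*m - 15)/(m - 5)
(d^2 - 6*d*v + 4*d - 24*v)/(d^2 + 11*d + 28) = (d - 6*v)/(d + 7)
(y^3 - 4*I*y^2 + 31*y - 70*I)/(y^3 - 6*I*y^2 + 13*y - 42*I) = (y + 5*I)/(y + 3*I)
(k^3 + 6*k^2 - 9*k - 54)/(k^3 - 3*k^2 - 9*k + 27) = (k + 6)/(k - 3)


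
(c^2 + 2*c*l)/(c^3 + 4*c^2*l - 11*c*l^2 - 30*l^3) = c/(c^2 + 2*c*l - 15*l^2)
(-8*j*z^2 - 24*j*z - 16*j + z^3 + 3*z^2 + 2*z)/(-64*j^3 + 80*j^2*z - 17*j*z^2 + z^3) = (z^2 + 3*z + 2)/(8*j^2 - 9*j*z + z^2)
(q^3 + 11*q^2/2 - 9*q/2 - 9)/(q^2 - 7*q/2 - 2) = (-2*q^3 - 11*q^2 + 9*q + 18)/(-2*q^2 + 7*q + 4)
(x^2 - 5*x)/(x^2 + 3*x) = (x - 5)/(x + 3)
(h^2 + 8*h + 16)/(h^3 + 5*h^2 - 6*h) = (h^2 + 8*h + 16)/(h*(h^2 + 5*h - 6))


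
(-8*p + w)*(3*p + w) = -24*p^2 - 5*p*w + w^2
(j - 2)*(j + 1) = j^2 - j - 2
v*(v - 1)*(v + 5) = v^3 + 4*v^2 - 5*v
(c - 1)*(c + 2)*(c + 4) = c^3 + 5*c^2 + 2*c - 8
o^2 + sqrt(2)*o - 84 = (o - 6*sqrt(2))*(o + 7*sqrt(2))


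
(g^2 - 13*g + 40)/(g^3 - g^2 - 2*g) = (-g^2 + 13*g - 40)/(g*(-g^2 + g + 2))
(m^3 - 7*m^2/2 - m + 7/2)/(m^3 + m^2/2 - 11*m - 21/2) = (m - 1)/(m + 3)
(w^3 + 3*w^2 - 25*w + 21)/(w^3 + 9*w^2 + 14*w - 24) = (w^2 + 4*w - 21)/(w^2 + 10*w + 24)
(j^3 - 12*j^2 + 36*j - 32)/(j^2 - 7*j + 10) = (j^2 - 10*j + 16)/(j - 5)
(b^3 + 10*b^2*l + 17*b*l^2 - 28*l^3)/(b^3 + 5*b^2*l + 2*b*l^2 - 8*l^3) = (b + 7*l)/(b + 2*l)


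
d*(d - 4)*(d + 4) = d^3 - 16*d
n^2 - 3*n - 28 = (n - 7)*(n + 4)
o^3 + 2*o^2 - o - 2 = (o - 1)*(o + 1)*(o + 2)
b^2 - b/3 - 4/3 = (b - 4/3)*(b + 1)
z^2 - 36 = (z - 6)*(z + 6)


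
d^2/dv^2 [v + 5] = 0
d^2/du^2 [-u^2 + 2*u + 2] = -2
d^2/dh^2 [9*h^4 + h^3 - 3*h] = 6*h*(18*h + 1)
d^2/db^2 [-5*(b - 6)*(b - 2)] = -10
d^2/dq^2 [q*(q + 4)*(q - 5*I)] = 6*q + 8 - 10*I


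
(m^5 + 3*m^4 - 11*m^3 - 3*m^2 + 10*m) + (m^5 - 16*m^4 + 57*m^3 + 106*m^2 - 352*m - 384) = 2*m^5 - 13*m^4 + 46*m^3 + 103*m^2 - 342*m - 384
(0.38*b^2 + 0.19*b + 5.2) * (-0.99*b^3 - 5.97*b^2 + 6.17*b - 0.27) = -0.3762*b^5 - 2.4567*b^4 - 3.9377*b^3 - 29.9743*b^2 + 32.0327*b - 1.404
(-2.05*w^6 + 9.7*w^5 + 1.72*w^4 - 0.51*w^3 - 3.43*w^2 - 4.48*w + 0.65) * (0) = 0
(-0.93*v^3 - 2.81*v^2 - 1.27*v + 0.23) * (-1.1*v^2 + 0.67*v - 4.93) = 1.023*v^5 + 2.4679*v^4 + 4.0992*v^3 + 12.7494*v^2 + 6.4152*v - 1.1339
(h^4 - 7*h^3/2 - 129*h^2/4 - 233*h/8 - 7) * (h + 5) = h^5 + 3*h^4/2 - 199*h^3/4 - 1523*h^2/8 - 1221*h/8 - 35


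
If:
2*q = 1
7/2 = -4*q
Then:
No Solution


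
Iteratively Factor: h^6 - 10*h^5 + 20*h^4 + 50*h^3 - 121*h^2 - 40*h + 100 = (h + 2)*(h^5 - 12*h^4 + 44*h^3 - 38*h^2 - 45*h + 50) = (h - 1)*(h + 2)*(h^4 - 11*h^3 + 33*h^2 - 5*h - 50) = (h - 2)*(h - 1)*(h + 2)*(h^3 - 9*h^2 + 15*h + 25) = (h - 5)*(h - 2)*(h - 1)*(h + 2)*(h^2 - 4*h - 5) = (h - 5)^2*(h - 2)*(h - 1)*(h + 2)*(h + 1)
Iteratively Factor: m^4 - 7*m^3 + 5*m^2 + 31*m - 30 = (m + 2)*(m^3 - 9*m^2 + 23*m - 15) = (m - 3)*(m + 2)*(m^2 - 6*m + 5) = (m - 5)*(m - 3)*(m + 2)*(m - 1)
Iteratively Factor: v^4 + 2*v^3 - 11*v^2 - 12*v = (v + 4)*(v^3 - 2*v^2 - 3*v) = (v + 1)*(v + 4)*(v^2 - 3*v) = (v - 3)*(v + 1)*(v + 4)*(v)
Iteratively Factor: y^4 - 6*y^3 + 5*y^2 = (y - 5)*(y^3 - y^2) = y*(y - 5)*(y^2 - y) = y*(y - 5)*(y - 1)*(y)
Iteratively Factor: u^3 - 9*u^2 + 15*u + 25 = (u - 5)*(u^2 - 4*u - 5) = (u - 5)*(u + 1)*(u - 5)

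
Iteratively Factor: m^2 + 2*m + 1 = (m + 1)*(m + 1)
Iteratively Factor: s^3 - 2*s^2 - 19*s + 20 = (s - 5)*(s^2 + 3*s - 4) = (s - 5)*(s + 4)*(s - 1)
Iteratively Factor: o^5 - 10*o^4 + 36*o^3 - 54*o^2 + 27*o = (o - 3)*(o^4 - 7*o^3 + 15*o^2 - 9*o) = (o - 3)^2*(o^3 - 4*o^2 + 3*o) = (o - 3)^3*(o^2 - o) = (o - 3)^3*(o - 1)*(o)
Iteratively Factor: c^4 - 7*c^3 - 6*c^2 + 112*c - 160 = (c - 4)*(c^3 - 3*c^2 - 18*c + 40) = (c - 4)*(c + 4)*(c^2 - 7*c + 10) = (c - 5)*(c - 4)*(c + 4)*(c - 2)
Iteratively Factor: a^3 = (a)*(a^2) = a^2*(a)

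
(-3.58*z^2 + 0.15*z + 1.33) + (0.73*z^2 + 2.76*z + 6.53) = -2.85*z^2 + 2.91*z + 7.86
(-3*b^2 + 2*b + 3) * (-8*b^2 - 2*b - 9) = 24*b^4 - 10*b^3 - b^2 - 24*b - 27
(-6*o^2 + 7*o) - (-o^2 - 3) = -5*o^2 + 7*o + 3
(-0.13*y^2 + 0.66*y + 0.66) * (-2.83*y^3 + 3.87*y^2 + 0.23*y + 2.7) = 0.3679*y^5 - 2.3709*y^4 + 0.6565*y^3 + 2.355*y^2 + 1.9338*y + 1.782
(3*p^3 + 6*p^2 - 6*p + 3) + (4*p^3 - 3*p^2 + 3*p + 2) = 7*p^3 + 3*p^2 - 3*p + 5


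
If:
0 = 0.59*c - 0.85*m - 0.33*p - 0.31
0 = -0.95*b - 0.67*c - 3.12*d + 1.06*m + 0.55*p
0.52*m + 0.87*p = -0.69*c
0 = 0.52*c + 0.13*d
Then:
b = 1.97615936179865 - 8.24977051382514*p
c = 0.180454494570693 - 0.63573267659241*p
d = 2.54293070636964*p - 0.721817978282772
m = -0.829508563752379*p - 0.239449233180343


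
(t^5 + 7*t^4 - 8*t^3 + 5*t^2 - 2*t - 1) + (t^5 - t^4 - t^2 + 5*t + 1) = 2*t^5 + 6*t^4 - 8*t^3 + 4*t^2 + 3*t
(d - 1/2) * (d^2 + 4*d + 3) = d^3 + 7*d^2/2 + d - 3/2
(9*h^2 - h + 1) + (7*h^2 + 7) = 16*h^2 - h + 8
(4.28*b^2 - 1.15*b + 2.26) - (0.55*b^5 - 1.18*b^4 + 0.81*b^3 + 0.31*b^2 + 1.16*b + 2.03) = -0.55*b^5 + 1.18*b^4 - 0.81*b^3 + 3.97*b^2 - 2.31*b + 0.23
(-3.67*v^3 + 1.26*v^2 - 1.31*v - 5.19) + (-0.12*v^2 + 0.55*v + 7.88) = -3.67*v^3 + 1.14*v^2 - 0.76*v + 2.69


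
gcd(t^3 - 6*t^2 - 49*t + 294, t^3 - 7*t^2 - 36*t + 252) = t^2 - 13*t + 42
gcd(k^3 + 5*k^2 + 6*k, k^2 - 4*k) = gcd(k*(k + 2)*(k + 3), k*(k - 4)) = k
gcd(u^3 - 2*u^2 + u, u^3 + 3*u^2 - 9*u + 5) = u^2 - 2*u + 1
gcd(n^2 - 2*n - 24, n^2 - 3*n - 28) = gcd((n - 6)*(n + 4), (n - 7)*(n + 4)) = n + 4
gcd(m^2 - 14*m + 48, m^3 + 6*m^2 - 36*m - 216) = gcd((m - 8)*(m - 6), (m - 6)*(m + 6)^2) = m - 6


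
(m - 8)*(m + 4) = m^2 - 4*m - 32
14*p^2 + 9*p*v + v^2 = (2*p + v)*(7*p + v)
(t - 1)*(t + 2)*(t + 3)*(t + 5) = t^4 + 9*t^3 + 21*t^2 - t - 30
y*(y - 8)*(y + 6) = y^3 - 2*y^2 - 48*y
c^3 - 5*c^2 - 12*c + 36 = (c - 6)*(c - 2)*(c + 3)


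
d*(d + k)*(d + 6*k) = d^3 + 7*d^2*k + 6*d*k^2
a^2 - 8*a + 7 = (a - 7)*(a - 1)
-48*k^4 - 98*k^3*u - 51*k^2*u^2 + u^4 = (-8*k + u)*(k + u)^2*(6*k + u)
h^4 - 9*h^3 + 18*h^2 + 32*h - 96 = (h - 4)^2*(h - 3)*(h + 2)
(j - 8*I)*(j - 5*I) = j^2 - 13*I*j - 40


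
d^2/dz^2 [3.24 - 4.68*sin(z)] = 4.68*sin(z)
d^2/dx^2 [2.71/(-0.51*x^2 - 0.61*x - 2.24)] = (1.409742*x^2 + 1.686162*x - 2.71*(1.02*x + 0.61)*(2.04*x + 1.22) + 6.191808)/(0.51*x^2 + 0.61*x + 2.24)^3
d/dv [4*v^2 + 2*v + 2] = 8*v + 2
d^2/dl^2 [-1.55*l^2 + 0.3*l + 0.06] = -3.10000000000000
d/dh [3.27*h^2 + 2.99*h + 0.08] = 6.54*h + 2.99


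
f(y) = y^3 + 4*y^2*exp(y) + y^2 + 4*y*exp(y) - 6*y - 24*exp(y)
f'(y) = 4*y^2*exp(y) + 3*y^2 + 12*y*exp(y) + 2*y - 20*exp(y) - 6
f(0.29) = -31.71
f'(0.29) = -26.80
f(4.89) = 12237.99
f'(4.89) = 17934.96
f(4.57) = 7601.93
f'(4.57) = 11494.65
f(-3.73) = -15.20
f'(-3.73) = 28.06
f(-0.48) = -12.47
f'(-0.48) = -21.64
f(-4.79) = -57.81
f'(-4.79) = 53.37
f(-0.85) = -5.27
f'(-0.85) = -17.21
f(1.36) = -47.28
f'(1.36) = 16.76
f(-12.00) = -1512.00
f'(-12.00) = 402.00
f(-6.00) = -143.76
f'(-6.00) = 90.13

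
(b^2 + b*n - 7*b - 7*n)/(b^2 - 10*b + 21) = (b + n)/(b - 3)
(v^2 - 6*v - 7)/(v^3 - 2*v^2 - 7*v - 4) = (v - 7)/(v^2 - 3*v - 4)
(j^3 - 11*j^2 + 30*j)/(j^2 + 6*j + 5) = j*(j^2 - 11*j + 30)/(j^2 + 6*j + 5)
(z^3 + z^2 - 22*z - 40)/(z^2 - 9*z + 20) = (z^2 + 6*z + 8)/(z - 4)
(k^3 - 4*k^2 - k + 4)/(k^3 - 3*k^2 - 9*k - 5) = (k^2 - 5*k + 4)/(k^2 - 4*k - 5)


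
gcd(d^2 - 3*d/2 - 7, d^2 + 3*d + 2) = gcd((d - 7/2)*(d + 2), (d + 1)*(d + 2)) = d + 2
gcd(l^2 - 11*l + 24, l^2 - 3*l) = l - 3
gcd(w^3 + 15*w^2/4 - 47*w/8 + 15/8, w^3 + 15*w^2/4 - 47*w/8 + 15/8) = w^3 + 15*w^2/4 - 47*w/8 + 15/8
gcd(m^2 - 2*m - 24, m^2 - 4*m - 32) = m + 4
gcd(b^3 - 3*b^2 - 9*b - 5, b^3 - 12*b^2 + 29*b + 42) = b + 1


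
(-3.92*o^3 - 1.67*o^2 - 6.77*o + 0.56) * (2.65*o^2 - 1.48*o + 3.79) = -10.388*o^5 + 1.3761*o^4 - 30.3257*o^3 + 5.1743*o^2 - 26.4871*o + 2.1224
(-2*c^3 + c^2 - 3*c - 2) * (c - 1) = -2*c^4 + 3*c^3 - 4*c^2 + c + 2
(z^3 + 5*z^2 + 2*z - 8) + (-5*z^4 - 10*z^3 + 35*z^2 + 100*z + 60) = -5*z^4 - 9*z^3 + 40*z^2 + 102*z + 52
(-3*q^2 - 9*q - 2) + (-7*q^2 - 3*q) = -10*q^2 - 12*q - 2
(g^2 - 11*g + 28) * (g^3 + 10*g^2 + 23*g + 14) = g^5 - g^4 - 59*g^3 + 41*g^2 + 490*g + 392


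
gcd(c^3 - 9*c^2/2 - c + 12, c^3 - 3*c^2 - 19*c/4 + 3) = c^2 - 5*c/2 - 6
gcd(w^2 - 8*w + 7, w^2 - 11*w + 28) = w - 7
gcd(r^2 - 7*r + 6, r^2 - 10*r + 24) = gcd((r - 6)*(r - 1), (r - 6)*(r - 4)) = r - 6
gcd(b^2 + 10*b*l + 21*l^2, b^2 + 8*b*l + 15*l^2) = b + 3*l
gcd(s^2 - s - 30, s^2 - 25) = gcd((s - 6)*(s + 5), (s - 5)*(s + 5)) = s + 5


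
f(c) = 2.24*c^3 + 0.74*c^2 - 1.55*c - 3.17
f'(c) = 6.72*c^2 + 1.48*c - 1.55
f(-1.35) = -5.24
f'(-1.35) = 8.70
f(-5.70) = -385.12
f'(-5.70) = 208.35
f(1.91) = 12.18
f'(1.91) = 25.79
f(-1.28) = -4.67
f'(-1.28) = 7.57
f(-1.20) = -4.12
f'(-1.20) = 6.35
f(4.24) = 174.31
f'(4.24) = 125.53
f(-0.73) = -2.52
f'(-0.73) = 0.95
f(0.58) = -3.38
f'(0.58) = 1.57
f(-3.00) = -52.34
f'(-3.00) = 54.49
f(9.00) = 1675.78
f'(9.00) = 556.09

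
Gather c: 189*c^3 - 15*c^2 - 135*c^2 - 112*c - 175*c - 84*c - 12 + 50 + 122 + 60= 189*c^3 - 150*c^2 - 371*c + 220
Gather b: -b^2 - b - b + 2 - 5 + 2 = -b^2 - 2*b - 1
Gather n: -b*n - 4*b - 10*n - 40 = -4*b + n*(-b - 10) - 40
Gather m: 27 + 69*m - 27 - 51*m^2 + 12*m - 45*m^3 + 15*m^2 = -45*m^3 - 36*m^2 + 81*m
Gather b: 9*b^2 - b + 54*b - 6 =9*b^2 + 53*b - 6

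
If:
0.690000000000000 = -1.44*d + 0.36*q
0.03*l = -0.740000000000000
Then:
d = 0.25*q - 0.479166666666667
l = -24.67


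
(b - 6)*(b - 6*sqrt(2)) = b^2 - 6*sqrt(2)*b - 6*b + 36*sqrt(2)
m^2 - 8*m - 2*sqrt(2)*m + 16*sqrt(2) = (m - 8)*(m - 2*sqrt(2))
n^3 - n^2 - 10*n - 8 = (n - 4)*(n + 1)*(n + 2)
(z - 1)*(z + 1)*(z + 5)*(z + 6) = z^4 + 11*z^3 + 29*z^2 - 11*z - 30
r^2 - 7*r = r*(r - 7)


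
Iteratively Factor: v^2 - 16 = (v - 4)*(v + 4)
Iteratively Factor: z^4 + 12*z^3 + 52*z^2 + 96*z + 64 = (z + 4)*(z^3 + 8*z^2 + 20*z + 16) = (z + 2)*(z + 4)*(z^2 + 6*z + 8) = (z + 2)^2*(z + 4)*(z + 4)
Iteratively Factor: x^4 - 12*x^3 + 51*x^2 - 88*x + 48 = (x - 4)*(x^3 - 8*x^2 + 19*x - 12) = (x - 4)^2*(x^2 - 4*x + 3) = (x - 4)^2*(x - 1)*(x - 3)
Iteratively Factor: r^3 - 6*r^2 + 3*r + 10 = (r + 1)*(r^2 - 7*r + 10) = (r - 2)*(r + 1)*(r - 5)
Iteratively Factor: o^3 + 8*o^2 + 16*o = (o + 4)*(o^2 + 4*o) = (o + 4)^2*(o)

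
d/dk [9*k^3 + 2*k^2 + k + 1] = 27*k^2 + 4*k + 1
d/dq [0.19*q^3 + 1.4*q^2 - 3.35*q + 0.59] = 0.57*q^2 + 2.8*q - 3.35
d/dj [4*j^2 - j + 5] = 8*j - 1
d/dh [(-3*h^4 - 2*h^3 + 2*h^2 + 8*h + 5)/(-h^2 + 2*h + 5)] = 2*(3*h^5 - 8*h^4 - 34*h^3 - 9*h^2 + 15*h + 15)/(h^4 - 4*h^3 - 6*h^2 + 20*h + 25)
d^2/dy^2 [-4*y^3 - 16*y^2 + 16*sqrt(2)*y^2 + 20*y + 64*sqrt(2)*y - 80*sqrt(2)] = -24*y - 32 + 32*sqrt(2)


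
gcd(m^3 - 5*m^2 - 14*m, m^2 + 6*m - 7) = 1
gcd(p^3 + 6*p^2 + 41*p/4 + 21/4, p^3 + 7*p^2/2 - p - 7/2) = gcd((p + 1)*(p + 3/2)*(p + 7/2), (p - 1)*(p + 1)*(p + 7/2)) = p^2 + 9*p/2 + 7/2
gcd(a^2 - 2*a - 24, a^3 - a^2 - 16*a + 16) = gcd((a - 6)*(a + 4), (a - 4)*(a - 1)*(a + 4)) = a + 4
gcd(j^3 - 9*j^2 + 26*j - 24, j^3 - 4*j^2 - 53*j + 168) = j - 3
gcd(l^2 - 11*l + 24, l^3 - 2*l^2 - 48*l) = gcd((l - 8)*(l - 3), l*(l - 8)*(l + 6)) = l - 8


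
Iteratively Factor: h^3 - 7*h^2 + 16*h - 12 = (h - 3)*(h^2 - 4*h + 4) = (h - 3)*(h - 2)*(h - 2)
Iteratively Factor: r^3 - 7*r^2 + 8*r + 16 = (r + 1)*(r^2 - 8*r + 16) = (r - 4)*(r + 1)*(r - 4)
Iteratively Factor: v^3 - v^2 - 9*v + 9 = (v + 3)*(v^2 - 4*v + 3) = (v - 1)*(v + 3)*(v - 3)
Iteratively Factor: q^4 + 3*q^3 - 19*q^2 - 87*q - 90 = (q - 5)*(q^3 + 8*q^2 + 21*q + 18) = (q - 5)*(q + 2)*(q^2 + 6*q + 9) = (q - 5)*(q + 2)*(q + 3)*(q + 3)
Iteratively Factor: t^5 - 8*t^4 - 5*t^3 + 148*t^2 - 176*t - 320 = (t + 4)*(t^4 - 12*t^3 + 43*t^2 - 24*t - 80) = (t + 1)*(t + 4)*(t^3 - 13*t^2 + 56*t - 80) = (t - 4)*(t + 1)*(t + 4)*(t^2 - 9*t + 20) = (t - 5)*(t - 4)*(t + 1)*(t + 4)*(t - 4)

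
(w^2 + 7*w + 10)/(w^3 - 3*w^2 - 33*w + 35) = (w + 2)/(w^2 - 8*w + 7)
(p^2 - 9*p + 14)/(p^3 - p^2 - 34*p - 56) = (p - 2)/(p^2 + 6*p + 8)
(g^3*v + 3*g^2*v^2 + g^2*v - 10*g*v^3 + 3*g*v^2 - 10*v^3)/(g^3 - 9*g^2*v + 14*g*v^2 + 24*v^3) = v*(g^3 + 3*g^2*v + g^2 - 10*g*v^2 + 3*g*v - 10*v^2)/(g^3 - 9*g^2*v + 14*g*v^2 + 24*v^3)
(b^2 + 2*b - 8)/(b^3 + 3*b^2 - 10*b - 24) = (b - 2)/(b^2 - b - 6)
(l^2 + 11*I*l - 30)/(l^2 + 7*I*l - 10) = (l + 6*I)/(l + 2*I)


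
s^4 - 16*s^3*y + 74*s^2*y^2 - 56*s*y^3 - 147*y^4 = (s - 7*y)^2*(s - 3*y)*(s + y)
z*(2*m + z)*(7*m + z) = 14*m^2*z + 9*m*z^2 + z^3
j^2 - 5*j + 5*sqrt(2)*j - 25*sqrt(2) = (j - 5)*(j + 5*sqrt(2))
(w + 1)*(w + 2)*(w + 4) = w^3 + 7*w^2 + 14*w + 8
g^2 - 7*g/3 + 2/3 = (g - 2)*(g - 1/3)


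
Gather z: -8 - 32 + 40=0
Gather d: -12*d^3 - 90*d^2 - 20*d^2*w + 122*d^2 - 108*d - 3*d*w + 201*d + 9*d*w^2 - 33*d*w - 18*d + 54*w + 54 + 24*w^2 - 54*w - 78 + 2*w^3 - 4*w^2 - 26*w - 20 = -12*d^3 + d^2*(32 - 20*w) + d*(9*w^2 - 36*w + 75) + 2*w^3 + 20*w^2 - 26*w - 44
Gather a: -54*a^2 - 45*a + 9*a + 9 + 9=-54*a^2 - 36*a + 18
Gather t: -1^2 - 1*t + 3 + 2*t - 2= t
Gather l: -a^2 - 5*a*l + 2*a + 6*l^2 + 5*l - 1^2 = -a^2 + 2*a + 6*l^2 + l*(5 - 5*a) - 1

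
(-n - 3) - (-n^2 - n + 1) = n^2 - 4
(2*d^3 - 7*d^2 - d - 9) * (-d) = -2*d^4 + 7*d^3 + d^2 + 9*d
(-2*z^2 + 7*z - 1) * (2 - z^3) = 2*z^5 - 7*z^4 + z^3 - 4*z^2 + 14*z - 2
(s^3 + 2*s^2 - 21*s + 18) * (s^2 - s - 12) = s^5 + s^4 - 35*s^3 + 15*s^2 + 234*s - 216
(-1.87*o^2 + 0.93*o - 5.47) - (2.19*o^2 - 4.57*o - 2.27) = -4.06*o^2 + 5.5*o - 3.2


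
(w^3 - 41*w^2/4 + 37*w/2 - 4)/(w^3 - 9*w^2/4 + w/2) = (w - 8)/w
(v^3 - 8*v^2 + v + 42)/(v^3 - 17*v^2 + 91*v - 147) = (v + 2)/(v - 7)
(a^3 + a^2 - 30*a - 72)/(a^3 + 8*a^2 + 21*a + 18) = (a^2 - 2*a - 24)/(a^2 + 5*a + 6)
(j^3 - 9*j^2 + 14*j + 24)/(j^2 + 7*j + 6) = (j^2 - 10*j + 24)/(j + 6)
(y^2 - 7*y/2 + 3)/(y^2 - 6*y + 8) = (y - 3/2)/(y - 4)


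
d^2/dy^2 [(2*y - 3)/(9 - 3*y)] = -2/(y - 3)^3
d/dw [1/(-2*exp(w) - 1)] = 2*exp(w)/(2*exp(w) + 1)^2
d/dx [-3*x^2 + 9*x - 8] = 9 - 6*x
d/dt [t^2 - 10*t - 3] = 2*t - 10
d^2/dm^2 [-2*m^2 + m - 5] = -4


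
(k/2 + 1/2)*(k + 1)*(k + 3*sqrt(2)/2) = k^3/2 + k^2 + 3*sqrt(2)*k^2/4 + k/2 + 3*sqrt(2)*k/2 + 3*sqrt(2)/4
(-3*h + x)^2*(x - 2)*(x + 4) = 9*h^2*x^2 + 18*h^2*x - 72*h^2 - 6*h*x^3 - 12*h*x^2 + 48*h*x + x^4 + 2*x^3 - 8*x^2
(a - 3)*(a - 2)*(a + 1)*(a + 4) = a^4 - 15*a^2 + 10*a + 24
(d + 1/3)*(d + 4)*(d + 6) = d^3 + 31*d^2/3 + 82*d/3 + 8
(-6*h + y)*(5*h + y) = -30*h^2 - h*y + y^2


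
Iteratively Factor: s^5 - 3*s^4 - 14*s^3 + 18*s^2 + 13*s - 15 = (s - 1)*(s^4 - 2*s^3 - 16*s^2 + 2*s + 15) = (s - 1)*(s + 3)*(s^3 - 5*s^2 - s + 5) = (s - 5)*(s - 1)*(s + 3)*(s^2 - 1) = (s - 5)*(s - 1)^2*(s + 3)*(s + 1)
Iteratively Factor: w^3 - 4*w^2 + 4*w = (w)*(w^2 - 4*w + 4) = w*(w - 2)*(w - 2)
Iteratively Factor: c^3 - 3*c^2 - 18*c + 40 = (c - 2)*(c^2 - c - 20) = (c - 5)*(c - 2)*(c + 4)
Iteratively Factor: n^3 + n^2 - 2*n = (n + 2)*(n^2 - n) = (n - 1)*(n + 2)*(n)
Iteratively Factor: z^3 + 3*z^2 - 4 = (z + 2)*(z^2 + z - 2) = (z + 2)^2*(z - 1)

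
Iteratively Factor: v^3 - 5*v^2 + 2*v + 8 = (v - 2)*(v^2 - 3*v - 4) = (v - 4)*(v - 2)*(v + 1)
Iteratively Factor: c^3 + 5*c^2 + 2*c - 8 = (c + 4)*(c^2 + c - 2) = (c - 1)*(c + 4)*(c + 2)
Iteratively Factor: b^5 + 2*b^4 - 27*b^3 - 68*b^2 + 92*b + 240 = (b + 3)*(b^4 - b^3 - 24*b^2 + 4*b + 80) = (b + 3)*(b + 4)*(b^3 - 5*b^2 - 4*b + 20) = (b + 2)*(b + 3)*(b + 4)*(b^2 - 7*b + 10) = (b - 5)*(b + 2)*(b + 3)*(b + 4)*(b - 2)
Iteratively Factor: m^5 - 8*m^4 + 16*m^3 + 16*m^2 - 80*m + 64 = (m - 2)*(m^4 - 6*m^3 + 4*m^2 + 24*m - 32) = (m - 2)^2*(m^3 - 4*m^2 - 4*m + 16) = (m - 2)^2*(m + 2)*(m^2 - 6*m + 8) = (m - 2)^3*(m + 2)*(m - 4)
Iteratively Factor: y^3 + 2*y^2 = (y)*(y^2 + 2*y) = y*(y + 2)*(y)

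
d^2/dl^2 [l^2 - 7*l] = 2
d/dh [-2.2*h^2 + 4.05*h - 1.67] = 4.05 - 4.4*h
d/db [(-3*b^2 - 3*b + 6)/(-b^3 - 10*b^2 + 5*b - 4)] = 3*(-b^4 - 2*b^3 - 9*b^2 + 48*b - 6)/(b^6 + 20*b^5 + 90*b^4 - 92*b^3 + 105*b^2 - 40*b + 16)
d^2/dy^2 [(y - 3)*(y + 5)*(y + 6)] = 6*y + 16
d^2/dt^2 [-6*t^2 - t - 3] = -12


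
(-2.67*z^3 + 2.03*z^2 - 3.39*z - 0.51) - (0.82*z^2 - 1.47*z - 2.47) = -2.67*z^3 + 1.21*z^2 - 1.92*z + 1.96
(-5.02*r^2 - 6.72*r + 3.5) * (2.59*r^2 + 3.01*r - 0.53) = -13.0018*r^4 - 32.515*r^3 - 8.5016*r^2 + 14.0966*r - 1.855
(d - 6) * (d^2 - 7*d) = d^3 - 13*d^2 + 42*d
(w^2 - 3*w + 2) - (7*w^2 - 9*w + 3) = -6*w^2 + 6*w - 1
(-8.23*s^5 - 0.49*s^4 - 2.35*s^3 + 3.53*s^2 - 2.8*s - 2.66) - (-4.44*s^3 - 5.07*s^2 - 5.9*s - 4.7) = -8.23*s^5 - 0.49*s^4 + 2.09*s^3 + 8.6*s^2 + 3.1*s + 2.04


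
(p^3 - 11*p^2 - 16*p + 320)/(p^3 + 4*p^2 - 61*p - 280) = (p - 8)/(p + 7)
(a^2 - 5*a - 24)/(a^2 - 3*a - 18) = (a - 8)/(a - 6)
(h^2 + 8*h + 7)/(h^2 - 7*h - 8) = (h + 7)/(h - 8)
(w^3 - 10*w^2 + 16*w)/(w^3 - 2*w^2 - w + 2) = w*(w - 8)/(w^2 - 1)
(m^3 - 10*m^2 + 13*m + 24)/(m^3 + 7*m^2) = (m^3 - 10*m^2 + 13*m + 24)/(m^2*(m + 7))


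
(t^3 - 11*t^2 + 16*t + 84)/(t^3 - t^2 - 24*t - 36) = (t - 7)/(t + 3)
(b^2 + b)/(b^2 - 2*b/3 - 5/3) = 3*b/(3*b - 5)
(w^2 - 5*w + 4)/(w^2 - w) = (w - 4)/w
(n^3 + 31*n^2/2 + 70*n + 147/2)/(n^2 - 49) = (2*n^2 + 17*n + 21)/(2*(n - 7))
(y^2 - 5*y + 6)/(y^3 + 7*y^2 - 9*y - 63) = (y - 2)/(y^2 + 10*y + 21)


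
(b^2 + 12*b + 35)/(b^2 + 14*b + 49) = (b + 5)/(b + 7)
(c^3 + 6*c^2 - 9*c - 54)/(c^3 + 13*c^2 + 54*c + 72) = (c - 3)/(c + 4)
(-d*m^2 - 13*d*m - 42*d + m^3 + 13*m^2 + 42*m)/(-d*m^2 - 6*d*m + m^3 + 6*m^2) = (m + 7)/m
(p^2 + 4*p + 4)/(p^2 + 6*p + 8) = (p + 2)/(p + 4)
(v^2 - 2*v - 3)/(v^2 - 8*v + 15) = (v + 1)/(v - 5)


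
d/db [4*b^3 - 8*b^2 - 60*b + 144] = 12*b^2 - 16*b - 60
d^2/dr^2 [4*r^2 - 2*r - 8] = 8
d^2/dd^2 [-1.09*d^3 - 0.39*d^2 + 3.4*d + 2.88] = -6.54*d - 0.78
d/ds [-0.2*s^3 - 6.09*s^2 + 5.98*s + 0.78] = -0.6*s^2 - 12.18*s + 5.98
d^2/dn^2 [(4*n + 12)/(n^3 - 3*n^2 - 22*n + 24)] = 8*((n + 3)*(-3*n^2 + 6*n + 22)^2 + (-3*n^2 + 6*n - 3*(n - 1)*(n + 3) + 22)*(n^3 - 3*n^2 - 22*n + 24))/(n^3 - 3*n^2 - 22*n + 24)^3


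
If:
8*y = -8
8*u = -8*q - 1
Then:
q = -u - 1/8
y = -1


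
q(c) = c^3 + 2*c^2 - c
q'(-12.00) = 383.00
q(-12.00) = -1428.00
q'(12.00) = 479.00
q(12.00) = 2004.00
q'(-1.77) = 1.32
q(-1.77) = 2.49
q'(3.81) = 57.79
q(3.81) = 80.53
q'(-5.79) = 76.41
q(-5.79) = -121.27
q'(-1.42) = -0.63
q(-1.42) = 2.59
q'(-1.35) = -0.93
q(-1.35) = 2.53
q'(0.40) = 1.08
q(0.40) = -0.02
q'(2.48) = 27.37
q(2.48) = 25.07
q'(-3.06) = 14.85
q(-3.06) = -6.87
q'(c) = 3*c^2 + 4*c - 1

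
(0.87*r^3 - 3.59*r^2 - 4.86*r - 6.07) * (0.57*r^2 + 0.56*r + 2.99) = 0.4959*r^5 - 1.5591*r^4 - 2.1793*r^3 - 16.9156*r^2 - 17.9306*r - 18.1493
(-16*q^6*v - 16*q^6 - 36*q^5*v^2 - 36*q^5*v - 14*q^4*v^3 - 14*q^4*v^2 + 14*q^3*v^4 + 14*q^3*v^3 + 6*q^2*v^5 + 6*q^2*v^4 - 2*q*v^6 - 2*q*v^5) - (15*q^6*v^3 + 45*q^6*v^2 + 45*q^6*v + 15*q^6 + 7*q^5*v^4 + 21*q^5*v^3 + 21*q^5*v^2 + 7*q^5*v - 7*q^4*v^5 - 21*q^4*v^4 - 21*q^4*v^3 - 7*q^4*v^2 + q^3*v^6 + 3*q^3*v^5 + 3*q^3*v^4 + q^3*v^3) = -15*q^6*v^3 - 45*q^6*v^2 - 61*q^6*v - 31*q^6 - 7*q^5*v^4 - 21*q^5*v^3 - 57*q^5*v^2 - 43*q^5*v + 7*q^4*v^5 + 21*q^4*v^4 + 7*q^4*v^3 - 7*q^4*v^2 - q^3*v^6 - 3*q^3*v^5 + 11*q^3*v^4 + 13*q^3*v^3 + 6*q^2*v^5 + 6*q^2*v^4 - 2*q*v^6 - 2*q*v^5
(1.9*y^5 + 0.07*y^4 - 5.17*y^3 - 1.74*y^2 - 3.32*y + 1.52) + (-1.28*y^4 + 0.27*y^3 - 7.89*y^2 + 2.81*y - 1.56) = 1.9*y^5 - 1.21*y^4 - 4.9*y^3 - 9.63*y^2 - 0.51*y - 0.04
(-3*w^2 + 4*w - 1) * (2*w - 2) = -6*w^3 + 14*w^2 - 10*w + 2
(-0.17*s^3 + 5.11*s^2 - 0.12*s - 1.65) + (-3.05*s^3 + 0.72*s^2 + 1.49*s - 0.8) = -3.22*s^3 + 5.83*s^2 + 1.37*s - 2.45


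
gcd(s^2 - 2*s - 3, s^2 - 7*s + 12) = s - 3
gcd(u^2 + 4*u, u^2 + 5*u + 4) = u + 4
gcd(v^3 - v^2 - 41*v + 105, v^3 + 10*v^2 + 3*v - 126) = v^2 + 4*v - 21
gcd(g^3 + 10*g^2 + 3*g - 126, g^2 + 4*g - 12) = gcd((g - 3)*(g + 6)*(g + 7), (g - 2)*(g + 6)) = g + 6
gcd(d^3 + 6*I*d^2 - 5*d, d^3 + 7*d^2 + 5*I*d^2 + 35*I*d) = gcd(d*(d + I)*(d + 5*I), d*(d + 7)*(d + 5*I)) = d^2 + 5*I*d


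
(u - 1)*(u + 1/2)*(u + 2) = u^3 + 3*u^2/2 - 3*u/2 - 1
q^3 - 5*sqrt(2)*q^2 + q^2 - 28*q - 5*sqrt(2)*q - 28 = (q + 1)*(q - 7*sqrt(2))*(q + 2*sqrt(2))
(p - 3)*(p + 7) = p^2 + 4*p - 21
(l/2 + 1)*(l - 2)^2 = l^3/2 - l^2 - 2*l + 4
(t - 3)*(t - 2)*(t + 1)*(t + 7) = t^4 + 3*t^3 - 27*t^2 + 13*t + 42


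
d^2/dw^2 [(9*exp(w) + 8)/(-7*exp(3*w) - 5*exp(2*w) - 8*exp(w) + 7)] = (-1764*exp(6*w) - 4473*exp(5*w) - 1289*exp(4*w) - 7069*exp(3*w) - 6378*exp(2*w) - 2136*exp(w) - 889)*exp(w)/(343*exp(9*w) + 735*exp(8*w) + 1701*exp(7*w) + 776*exp(6*w) + 474*exp(5*w) - 1917*exp(4*w) - 139*exp(3*w) - 609*exp(2*w) + 1176*exp(w) - 343)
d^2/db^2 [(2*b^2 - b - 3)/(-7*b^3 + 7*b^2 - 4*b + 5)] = 2*(-98*b^6 + 147*b^5 + 903*b^4 - 1701*b^3 + 1113*b^2 - 42*b - 87)/(343*b^9 - 1029*b^8 + 1617*b^7 - 2254*b^6 + 2394*b^5 - 1911*b^4 + 1429*b^3 - 765*b^2 + 300*b - 125)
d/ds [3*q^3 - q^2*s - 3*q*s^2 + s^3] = -q^2 - 6*q*s + 3*s^2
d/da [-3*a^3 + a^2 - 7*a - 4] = -9*a^2 + 2*a - 7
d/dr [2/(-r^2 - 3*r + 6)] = 2*(2*r + 3)/(r^2 + 3*r - 6)^2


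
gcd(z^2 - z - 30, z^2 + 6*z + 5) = z + 5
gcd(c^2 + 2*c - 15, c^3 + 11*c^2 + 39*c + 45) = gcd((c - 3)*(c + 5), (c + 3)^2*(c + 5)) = c + 5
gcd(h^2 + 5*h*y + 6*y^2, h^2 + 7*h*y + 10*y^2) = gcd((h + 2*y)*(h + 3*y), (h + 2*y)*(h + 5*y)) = h + 2*y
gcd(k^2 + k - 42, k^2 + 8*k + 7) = k + 7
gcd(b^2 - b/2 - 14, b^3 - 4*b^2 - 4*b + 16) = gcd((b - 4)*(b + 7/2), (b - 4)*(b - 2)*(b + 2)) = b - 4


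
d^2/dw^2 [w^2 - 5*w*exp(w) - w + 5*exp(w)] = -5*w*exp(w) - 5*exp(w) + 2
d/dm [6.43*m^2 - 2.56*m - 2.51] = 12.86*m - 2.56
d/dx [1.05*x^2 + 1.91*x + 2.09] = 2.1*x + 1.91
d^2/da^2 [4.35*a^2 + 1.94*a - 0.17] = 8.70000000000000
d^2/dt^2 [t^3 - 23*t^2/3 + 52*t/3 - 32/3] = 6*t - 46/3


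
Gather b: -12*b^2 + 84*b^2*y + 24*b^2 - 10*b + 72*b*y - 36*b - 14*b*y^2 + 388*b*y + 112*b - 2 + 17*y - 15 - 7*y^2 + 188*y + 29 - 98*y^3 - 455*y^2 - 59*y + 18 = b^2*(84*y + 12) + b*(-14*y^2 + 460*y + 66) - 98*y^3 - 462*y^2 + 146*y + 30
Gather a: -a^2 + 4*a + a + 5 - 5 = -a^2 + 5*a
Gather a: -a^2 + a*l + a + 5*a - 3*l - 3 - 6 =-a^2 + a*(l + 6) - 3*l - 9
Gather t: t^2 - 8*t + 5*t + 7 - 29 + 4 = t^2 - 3*t - 18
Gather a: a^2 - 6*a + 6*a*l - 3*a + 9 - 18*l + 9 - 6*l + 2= a^2 + a*(6*l - 9) - 24*l + 20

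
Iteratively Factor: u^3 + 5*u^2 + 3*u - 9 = (u + 3)*(u^2 + 2*u - 3) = (u - 1)*(u + 3)*(u + 3)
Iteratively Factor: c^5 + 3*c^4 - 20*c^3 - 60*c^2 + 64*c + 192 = (c + 2)*(c^4 + c^3 - 22*c^2 - 16*c + 96) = (c + 2)*(c + 4)*(c^3 - 3*c^2 - 10*c + 24) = (c - 4)*(c + 2)*(c + 4)*(c^2 + c - 6) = (c - 4)*(c - 2)*(c + 2)*(c + 4)*(c + 3)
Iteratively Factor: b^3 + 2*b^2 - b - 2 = (b + 2)*(b^2 - 1) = (b + 1)*(b + 2)*(b - 1)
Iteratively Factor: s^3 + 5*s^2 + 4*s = (s + 1)*(s^2 + 4*s) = s*(s + 1)*(s + 4)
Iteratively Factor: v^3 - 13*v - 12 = (v + 1)*(v^2 - v - 12) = (v - 4)*(v + 1)*(v + 3)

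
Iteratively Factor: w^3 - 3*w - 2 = (w - 2)*(w^2 + 2*w + 1) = (w - 2)*(w + 1)*(w + 1)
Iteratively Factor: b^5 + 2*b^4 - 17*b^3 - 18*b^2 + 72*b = (b + 4)*(b^4 - 2*b^3 - 9*b^2 + 18*b) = (b - 2)*(b + 4)*(b^3 - 9*b) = (b - 3)*(b - 2)*(b + 4)*(b^2 + 3*b) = (b - 3)*(b - 2)*(b + 3)*(b + 4)*(b)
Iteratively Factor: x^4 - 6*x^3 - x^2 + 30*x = (x - 5)*(x^3 - x^2 - 6*x) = x*(x - 5)*(x^2 - x - 6) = x*(x - 5)*(x - 3)*(x + 2)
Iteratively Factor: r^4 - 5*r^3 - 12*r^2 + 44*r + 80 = (r + 2)*(r^3 - 7*r^2 + 2*r + 40) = (r - 5)*(r + 2)*(r^2 - 2*r - 8) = (r - 5)*(r + 2)^2*(r - 4)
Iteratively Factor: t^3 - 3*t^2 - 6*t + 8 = (t - 4)*(t^2 + t - 2) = (t - 4)*(t - 1)*(t + 2)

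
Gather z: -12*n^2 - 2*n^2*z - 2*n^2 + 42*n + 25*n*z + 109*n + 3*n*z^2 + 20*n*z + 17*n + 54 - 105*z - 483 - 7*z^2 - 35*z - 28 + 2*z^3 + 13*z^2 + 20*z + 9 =-14*n^2 + 168*n + 2*z^3 + z^2*(3*n + 6) + z*(-2*n^2 + 45*n - 120) - 448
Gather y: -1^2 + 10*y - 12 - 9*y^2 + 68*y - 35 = -9*y^2 + 78*y - 48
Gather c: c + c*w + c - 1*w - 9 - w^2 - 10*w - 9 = c*(w + 2) - w^2 - 11*w - 18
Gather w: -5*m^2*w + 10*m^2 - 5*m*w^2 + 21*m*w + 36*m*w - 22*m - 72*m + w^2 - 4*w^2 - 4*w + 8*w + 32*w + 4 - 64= 10*m^2 - 94*m + w^2*(-5*m - 3) + w*(-5*m^2 + 57*m + 36) - 60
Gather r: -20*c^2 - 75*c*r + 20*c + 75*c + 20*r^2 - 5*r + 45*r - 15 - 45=-20*c^2 + 95*c + 20*r^2 + r*(40 - 75*c) - 60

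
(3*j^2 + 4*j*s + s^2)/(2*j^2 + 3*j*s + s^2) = (3*j + s)/(2*j + s)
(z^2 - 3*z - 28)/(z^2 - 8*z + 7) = (z + 4)/(z - 1)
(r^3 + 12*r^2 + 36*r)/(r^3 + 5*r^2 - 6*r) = (r + 6)/(r - 1)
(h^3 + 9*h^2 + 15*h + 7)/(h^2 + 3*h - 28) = (h^2 + 2*h + 1)/(h - 4)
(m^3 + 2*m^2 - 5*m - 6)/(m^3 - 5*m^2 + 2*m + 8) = (m + 3)/(m - 4)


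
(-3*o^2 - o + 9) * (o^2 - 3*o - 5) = -3*o^4 + 8*o^3 + 27*o^2 - 22*o - 45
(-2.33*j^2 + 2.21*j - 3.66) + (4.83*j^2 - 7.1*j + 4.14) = 2.5*j^2 - 4.89*j + 0.48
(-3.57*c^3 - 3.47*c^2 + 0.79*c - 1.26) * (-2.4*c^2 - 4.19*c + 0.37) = 8.568*c^5 + 23.2863*c^4 + 11.3224*c^3 - 1.57*c^2 + 5.5717*c - 0.4662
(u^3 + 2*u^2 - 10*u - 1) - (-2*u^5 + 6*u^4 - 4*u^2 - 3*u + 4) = 2*u^5 - 6*u^4 + u^3 + 6*u^2 - 7*u - 5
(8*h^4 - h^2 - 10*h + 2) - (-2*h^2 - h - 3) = 8*h^4 + h^2 - 9*h + 5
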